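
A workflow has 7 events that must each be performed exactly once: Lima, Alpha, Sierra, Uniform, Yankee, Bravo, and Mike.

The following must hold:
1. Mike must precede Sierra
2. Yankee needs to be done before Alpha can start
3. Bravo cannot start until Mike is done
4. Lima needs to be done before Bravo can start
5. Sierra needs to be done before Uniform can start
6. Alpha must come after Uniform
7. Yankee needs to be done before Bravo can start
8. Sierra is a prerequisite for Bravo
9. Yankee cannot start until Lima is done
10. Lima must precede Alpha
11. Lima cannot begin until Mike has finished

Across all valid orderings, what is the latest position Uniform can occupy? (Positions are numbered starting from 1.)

6

The only event forced after Uniform (directly or by a chain) is Alpha.
So at least 1 event follows Uniform, putting Uniform no later than position 6. That position is achievable by scheduling everything else first.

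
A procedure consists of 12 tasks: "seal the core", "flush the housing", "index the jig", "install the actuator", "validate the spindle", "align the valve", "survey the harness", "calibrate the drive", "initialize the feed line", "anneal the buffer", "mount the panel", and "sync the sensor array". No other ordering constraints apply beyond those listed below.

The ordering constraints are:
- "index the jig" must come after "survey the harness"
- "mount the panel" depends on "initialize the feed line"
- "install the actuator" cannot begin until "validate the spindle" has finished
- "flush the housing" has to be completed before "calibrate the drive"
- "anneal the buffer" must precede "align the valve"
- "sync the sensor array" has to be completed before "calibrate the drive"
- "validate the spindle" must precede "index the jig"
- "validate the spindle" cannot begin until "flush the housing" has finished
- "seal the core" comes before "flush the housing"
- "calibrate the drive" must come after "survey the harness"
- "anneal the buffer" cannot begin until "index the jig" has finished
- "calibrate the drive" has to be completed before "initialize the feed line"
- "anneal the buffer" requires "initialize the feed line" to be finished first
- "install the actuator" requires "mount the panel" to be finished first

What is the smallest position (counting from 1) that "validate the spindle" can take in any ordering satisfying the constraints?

3

Working backwards through the constraints from "validate the spindle", its full set of required predecessors is "seal the core", "flush the housing" — 2 of them.
With 2 mandatory predecessors, the earliest "validate the spindle" can sit is position 2+1 = 3, and placing just those 2 first achieves it.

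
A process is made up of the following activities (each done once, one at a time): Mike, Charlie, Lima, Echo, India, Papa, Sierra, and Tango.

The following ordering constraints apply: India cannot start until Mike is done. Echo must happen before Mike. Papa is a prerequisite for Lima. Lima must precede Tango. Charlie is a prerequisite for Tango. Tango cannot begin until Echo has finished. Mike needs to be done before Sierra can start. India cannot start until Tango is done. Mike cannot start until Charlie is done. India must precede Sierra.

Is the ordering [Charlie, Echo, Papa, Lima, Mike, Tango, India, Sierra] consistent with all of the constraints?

Every stated constraint is respected: Charlie sits at position 1, ahead of Tango at position 6, and each of the other listed pairs likewise has the predecessor earlier in the sequence.

Yes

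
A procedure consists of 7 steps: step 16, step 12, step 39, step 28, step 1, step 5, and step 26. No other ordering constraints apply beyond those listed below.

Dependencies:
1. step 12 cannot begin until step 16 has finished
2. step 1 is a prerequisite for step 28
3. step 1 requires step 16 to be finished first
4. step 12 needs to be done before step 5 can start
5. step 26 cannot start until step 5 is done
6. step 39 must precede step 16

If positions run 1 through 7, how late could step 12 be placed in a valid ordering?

5

The steps that are forced after step 12, directly or by a chain of constraints, are step 5, step 26. That's 2 steps.
With 2 mandatory successors out of 7 steps total, the latest slot for step 12 is 7−2 = 5, and it's reachable by doing all non-successors before step 12.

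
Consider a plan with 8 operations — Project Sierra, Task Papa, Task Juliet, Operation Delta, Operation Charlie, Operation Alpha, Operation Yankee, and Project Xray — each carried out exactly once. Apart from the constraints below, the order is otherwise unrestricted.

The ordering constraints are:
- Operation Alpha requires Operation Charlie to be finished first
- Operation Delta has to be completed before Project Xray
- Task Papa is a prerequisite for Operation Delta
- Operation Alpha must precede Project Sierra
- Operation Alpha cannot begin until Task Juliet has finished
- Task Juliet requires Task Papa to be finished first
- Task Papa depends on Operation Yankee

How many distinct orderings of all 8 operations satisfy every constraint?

2 operations have no prerequisites (Operation Charlie, Operation Yankee), so any of them could come first.
Enumerating by repeatedly choosing an available operation (one whose prerequisites are all placed) gives 50 distinct complete orderings.

50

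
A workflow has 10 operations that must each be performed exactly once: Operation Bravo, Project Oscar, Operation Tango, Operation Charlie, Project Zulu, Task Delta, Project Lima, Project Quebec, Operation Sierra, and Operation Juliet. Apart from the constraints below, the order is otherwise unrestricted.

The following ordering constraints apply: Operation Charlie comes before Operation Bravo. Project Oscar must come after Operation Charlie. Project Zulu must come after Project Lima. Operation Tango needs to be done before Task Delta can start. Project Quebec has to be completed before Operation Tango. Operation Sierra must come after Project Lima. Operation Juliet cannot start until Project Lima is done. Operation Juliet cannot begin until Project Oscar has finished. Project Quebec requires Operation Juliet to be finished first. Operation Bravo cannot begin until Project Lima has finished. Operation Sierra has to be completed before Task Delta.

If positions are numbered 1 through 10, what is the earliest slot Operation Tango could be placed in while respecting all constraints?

Working backwards through the constraints from Operation Tango, its full set of required predecessors is Project Oscar, Operation Charlie, Project Lima, Project Quebec, Operation Juliet — 5 of them.
With 5 mandatory predecessors, the earliest Operation Tango can sit is position 5+1 = 6, and placing just those 5 first achieves it.

6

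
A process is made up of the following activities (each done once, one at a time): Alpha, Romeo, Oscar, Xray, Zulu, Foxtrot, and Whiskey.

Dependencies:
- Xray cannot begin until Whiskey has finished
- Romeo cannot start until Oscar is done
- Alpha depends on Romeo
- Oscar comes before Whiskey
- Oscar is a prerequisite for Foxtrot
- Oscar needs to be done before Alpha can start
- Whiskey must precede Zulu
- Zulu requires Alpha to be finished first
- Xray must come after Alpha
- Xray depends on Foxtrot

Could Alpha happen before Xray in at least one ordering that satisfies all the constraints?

Yes

The constraints force Alpha before Xray, so yes — every valid ordering has Alpha earlier.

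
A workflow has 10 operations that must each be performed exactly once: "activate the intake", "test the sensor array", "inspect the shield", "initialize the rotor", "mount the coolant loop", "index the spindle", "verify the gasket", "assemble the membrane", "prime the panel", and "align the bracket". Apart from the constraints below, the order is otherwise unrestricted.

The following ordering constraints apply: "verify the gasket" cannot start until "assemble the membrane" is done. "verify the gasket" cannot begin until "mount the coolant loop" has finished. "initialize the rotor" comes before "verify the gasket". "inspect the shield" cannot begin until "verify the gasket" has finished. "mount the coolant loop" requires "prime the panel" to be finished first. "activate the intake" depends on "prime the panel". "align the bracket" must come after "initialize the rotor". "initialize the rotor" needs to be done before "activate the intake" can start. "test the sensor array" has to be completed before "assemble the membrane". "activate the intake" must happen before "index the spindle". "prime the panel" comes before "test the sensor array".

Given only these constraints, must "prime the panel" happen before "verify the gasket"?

Following the dependencies: "prime the panel" → "mount the coolant loop" → "verify the gasket".
That forces "prime the panel" before "verify the gasket" in every valid schedule.

Yes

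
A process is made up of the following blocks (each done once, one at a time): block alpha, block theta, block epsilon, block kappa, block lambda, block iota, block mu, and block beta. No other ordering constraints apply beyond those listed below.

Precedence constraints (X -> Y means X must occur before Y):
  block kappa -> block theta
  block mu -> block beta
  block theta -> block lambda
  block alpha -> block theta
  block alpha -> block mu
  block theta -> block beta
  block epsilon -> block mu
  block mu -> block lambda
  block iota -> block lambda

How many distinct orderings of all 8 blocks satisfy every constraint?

208

The blocks with no prerequisites are block alpha, block epsilon, block kappa, block iota; any of them can be placed first.
Enumerating by repeatedly choosing an available block (one whose prerequisites are all placed) gives 208 distinct complete orderings.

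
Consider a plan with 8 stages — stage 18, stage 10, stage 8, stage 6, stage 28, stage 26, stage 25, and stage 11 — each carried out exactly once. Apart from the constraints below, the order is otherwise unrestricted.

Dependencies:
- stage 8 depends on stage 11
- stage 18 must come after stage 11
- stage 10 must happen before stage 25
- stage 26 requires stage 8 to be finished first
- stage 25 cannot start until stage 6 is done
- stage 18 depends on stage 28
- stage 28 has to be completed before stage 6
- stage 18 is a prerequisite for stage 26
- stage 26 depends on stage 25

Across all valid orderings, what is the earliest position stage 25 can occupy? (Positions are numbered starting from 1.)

Every stage that must precede stage 25 has to come before it. Tracing all chains that end at stage 25, those stages are: stage 10, stage 6, stage 28 — 3 in total.
So at minimum 3 stages come before stage 25, putting stage 25 no earlier than position 4. That position is achievable by scheduling exactly those predecessors first.

4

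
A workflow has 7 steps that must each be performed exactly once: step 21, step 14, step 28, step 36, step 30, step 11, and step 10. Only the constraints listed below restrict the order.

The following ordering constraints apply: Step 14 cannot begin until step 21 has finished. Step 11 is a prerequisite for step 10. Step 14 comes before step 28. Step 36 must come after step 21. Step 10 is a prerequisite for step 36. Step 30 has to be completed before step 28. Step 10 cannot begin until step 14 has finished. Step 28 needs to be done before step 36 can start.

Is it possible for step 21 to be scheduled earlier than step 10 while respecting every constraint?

Yes

The constraints force step 21 before step 10, so yes — every valid ordering has step 21 earlier.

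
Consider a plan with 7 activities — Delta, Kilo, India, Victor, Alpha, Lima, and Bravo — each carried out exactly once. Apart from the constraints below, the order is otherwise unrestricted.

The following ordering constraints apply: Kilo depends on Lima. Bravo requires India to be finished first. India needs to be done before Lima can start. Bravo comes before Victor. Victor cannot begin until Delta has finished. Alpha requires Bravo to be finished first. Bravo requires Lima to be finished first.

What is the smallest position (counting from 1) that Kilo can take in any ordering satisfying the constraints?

3

The activities that are forced before Kilo, directly or transitively, are India, Lima. That's 2 activities.
So at minimum 2 activities come before Kilo, putting Kilo no earlier than position 3. That position is achievable by scheduling exactly those predecessors first.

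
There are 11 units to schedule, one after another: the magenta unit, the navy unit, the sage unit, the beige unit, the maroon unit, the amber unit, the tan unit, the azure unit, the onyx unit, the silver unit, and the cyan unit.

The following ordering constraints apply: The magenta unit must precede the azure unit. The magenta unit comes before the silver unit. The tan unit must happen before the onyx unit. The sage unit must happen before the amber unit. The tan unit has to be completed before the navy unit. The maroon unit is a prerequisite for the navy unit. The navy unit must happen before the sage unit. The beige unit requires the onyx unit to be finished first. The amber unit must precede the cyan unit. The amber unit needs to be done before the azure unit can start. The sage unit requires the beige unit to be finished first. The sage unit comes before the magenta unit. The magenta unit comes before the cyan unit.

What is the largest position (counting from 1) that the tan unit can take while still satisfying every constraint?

2

The units that are forced after the tan unit, directly or by a chain of constraints, are the magenta unit, the navy unit, the sage unit, the beige unit, the amber unit, the azure unit, the onyx unit, the silver unit, the cyan unit. That's 9 units.
So at least 9 units follow the tan unit, putting the tan unit no later than position 2. That position is achievable by scheduling everything else first.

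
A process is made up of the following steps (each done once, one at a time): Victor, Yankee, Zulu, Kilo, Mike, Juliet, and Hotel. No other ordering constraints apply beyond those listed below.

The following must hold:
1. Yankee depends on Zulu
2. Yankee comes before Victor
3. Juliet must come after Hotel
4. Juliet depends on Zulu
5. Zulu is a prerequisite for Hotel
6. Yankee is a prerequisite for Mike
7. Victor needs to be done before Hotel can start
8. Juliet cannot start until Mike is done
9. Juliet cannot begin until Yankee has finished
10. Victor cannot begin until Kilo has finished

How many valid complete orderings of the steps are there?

10

The steps with no prerequisites are Zulu, Kilo; any of them can be placed first.
Systematically extending each partial ordering one step at a time and counting, there are 10 complete orderings.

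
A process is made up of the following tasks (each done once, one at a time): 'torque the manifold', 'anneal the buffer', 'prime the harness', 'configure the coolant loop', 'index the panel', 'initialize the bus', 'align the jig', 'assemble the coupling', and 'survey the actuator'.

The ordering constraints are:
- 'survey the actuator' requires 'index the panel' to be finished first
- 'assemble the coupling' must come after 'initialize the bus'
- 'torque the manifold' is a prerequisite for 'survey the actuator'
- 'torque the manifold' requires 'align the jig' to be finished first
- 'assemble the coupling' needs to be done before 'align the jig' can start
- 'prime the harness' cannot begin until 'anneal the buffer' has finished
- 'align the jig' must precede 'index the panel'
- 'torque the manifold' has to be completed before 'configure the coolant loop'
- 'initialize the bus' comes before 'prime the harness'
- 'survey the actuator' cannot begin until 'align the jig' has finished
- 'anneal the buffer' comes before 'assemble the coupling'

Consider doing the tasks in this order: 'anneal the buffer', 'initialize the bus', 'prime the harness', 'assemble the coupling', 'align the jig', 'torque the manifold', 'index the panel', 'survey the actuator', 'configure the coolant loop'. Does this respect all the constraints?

Yes

Going through the constraints one by one, each required predecessor appears earlier in the sequence than its dependent — e.g. 'align the jig' (position 5) is before 'survey the actuator' (position 8), as required.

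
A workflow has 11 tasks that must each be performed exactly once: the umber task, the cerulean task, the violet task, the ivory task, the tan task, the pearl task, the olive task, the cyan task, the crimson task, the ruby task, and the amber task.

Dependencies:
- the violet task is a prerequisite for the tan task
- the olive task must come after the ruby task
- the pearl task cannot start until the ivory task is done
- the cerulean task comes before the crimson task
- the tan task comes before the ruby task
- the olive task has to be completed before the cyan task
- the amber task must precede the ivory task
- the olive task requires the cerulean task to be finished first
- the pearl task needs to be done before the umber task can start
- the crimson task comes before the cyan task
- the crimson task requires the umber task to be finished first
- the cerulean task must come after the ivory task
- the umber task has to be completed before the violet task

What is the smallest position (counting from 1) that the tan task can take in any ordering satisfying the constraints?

Working backwards through the constraints from the tan task, its full set of required predecessors is the umber task, the violet task, the ivory task, the pearl task, the amber task — 5 of them.
With 5 mandatory predecessors, the earliest the tan task can sit is position 5+1 = 6, and placing just those 5 first achieves it.

6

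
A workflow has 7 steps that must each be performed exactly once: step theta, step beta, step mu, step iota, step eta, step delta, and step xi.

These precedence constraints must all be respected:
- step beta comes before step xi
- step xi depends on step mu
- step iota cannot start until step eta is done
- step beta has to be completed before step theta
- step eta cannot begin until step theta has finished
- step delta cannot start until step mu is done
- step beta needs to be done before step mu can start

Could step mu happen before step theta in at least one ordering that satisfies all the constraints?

The constraints leave step mu and step theta unordered relative to each other; nothing requires step theta earlier.
That means at least one valid schedule has step mu before step theta.

Yes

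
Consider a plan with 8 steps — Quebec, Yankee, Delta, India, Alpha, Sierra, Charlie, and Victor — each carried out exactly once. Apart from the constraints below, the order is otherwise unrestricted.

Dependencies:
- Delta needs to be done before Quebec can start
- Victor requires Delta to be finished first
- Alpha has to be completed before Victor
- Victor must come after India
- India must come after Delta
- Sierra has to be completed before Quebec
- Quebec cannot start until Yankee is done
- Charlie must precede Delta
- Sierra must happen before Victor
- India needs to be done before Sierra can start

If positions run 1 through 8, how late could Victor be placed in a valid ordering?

8

Victor has no required successors, so nothing stops it from going last (position 8).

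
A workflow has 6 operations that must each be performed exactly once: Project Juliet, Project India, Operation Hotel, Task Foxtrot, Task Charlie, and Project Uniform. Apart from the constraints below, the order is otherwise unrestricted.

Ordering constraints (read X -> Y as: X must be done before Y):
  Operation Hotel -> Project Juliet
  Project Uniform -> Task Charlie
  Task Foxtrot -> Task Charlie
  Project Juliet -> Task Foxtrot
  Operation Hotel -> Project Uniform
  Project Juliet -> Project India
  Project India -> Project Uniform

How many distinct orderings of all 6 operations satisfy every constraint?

3

Operation Hotel is the only operation with nothing required before it, so every ordering starts there.
Systematically extending each partial ordering one operation at a time and counting, there are 3 complete orderings.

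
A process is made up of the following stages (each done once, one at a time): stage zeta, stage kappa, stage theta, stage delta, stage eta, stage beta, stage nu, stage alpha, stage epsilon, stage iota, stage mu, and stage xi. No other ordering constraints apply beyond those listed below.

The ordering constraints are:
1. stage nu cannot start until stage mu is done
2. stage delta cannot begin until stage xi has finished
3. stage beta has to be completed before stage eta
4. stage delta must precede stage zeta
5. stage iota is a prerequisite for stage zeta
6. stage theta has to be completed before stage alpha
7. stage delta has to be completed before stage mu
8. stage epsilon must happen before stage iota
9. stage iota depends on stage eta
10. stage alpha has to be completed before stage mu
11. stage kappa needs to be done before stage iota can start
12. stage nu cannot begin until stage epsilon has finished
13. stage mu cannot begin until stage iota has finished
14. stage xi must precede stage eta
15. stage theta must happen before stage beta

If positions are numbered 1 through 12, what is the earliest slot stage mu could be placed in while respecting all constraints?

10

Working backwards through the constraints from stage mu, its full set of required predecessors is stage kappa, stage theta, stage delta, stage eta, stage beta, stage alpha, stage epsilon, stage iota, stage xi — 9 of them.
So at minimum 9 stages come before stage mu, putting stage mu no earlier than position 10. That position is achievable by scheduling exactly those predecessors first.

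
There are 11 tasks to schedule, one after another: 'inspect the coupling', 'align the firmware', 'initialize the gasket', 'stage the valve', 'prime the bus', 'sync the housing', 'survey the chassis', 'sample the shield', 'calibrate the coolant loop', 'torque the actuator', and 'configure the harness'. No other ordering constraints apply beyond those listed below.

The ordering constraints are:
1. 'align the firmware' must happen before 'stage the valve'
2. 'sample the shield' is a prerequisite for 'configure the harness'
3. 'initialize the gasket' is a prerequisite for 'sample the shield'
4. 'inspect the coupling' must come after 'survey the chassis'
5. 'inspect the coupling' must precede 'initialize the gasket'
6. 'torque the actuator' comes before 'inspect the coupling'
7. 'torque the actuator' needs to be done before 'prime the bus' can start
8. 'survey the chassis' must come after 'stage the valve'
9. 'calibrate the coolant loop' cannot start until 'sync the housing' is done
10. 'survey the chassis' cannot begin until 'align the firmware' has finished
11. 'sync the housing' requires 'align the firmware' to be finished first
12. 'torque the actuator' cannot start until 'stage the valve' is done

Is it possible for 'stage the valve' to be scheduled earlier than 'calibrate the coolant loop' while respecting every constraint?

No chain of constraints runs from 'calibrate the coolant loop' to 'stage the valve', so 'calibrate the coolant loop' is not required to come first.
That means at least one valid schedule has 'stage the valve' before 'calibrate the coolant loop'.

Yes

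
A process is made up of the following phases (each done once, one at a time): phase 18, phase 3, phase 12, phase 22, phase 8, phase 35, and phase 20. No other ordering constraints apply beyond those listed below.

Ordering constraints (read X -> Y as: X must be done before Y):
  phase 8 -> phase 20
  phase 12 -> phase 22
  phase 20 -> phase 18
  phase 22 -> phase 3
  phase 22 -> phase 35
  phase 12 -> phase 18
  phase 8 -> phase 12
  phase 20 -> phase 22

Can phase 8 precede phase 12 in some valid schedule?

Every valid ordering already has phase 8 before phase 12 (the constraints require it), so in particular at least one does.

Yes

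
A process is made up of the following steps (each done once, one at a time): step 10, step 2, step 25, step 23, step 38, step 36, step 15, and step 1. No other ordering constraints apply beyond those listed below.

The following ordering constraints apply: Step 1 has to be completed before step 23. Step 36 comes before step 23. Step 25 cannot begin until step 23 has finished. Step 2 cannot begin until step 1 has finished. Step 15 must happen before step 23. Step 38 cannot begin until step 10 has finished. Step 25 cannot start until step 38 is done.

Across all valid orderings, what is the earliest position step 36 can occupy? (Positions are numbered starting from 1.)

Step 36 has no prerequisites at all, so it can go in position 1.

1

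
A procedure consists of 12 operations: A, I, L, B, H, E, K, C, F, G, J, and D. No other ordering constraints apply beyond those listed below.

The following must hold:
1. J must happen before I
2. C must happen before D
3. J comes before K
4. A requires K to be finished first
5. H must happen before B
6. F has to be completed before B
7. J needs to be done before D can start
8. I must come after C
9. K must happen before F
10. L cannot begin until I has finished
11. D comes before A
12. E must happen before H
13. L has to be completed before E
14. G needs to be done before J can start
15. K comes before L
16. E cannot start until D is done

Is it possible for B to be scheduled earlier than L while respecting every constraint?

Following L → E → H → B, L must precede B in every valid ordering.
So no valid ordering can have B before L.

No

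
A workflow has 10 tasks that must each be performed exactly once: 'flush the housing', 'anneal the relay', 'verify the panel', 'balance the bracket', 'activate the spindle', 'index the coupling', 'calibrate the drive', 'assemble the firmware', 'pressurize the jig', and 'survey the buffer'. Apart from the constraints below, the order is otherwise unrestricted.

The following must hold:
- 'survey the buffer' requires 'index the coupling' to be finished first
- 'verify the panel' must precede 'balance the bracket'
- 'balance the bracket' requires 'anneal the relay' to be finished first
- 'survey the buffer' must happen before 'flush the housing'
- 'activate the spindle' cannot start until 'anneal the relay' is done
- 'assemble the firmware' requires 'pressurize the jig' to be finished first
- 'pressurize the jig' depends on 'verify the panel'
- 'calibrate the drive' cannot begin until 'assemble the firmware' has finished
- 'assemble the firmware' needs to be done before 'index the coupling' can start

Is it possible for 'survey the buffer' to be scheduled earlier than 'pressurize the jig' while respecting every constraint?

No

The constraints give a chain 'pressurize the jig' → 'assemble the firmware' → 'index the coupling' → 'survey the buffer', which forces 'pressurize the jig' before 'survey the buffer'.
Hence 'survey the buffer' can never be scheduled before 'pressurize the jig'.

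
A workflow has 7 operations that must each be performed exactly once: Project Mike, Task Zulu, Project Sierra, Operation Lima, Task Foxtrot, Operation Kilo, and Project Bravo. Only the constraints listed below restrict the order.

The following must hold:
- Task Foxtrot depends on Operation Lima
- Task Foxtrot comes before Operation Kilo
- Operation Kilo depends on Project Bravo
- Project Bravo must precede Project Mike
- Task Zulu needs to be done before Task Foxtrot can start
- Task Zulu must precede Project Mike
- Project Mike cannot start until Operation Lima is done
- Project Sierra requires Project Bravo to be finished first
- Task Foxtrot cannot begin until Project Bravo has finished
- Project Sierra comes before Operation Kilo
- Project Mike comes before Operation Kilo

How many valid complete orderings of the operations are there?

The operations with no prerequisites are Task Zulu, Operation Lima, Project Bravo; any of them can be placed first.
Systematically extending each partial ordering one operation at a time and counting, there are 48 complete orderings.

48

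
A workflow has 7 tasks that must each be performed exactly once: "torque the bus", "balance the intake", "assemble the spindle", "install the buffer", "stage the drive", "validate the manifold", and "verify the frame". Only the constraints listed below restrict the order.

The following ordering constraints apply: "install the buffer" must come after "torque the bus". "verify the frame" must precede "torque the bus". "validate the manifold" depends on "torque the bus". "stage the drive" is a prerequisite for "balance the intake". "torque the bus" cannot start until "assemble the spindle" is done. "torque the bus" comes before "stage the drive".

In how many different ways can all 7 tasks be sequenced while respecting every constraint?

2 tasks have no prerequisites ("assemble the spindle", "verify the frame"), so any of them could come first.
Systematically extending each partial ordering one task at a time and counting, there are 24 complete orderings.

24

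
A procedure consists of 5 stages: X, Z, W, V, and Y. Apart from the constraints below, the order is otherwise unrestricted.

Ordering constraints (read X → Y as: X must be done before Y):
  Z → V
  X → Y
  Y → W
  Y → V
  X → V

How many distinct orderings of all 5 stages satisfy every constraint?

7

2 stages have no prerequisites (X, Z), so any of them could come first.
Enumerating by repeatedly choosing an available stage (one whose prerequisites are all placed) gives 7 distinct complete orderings.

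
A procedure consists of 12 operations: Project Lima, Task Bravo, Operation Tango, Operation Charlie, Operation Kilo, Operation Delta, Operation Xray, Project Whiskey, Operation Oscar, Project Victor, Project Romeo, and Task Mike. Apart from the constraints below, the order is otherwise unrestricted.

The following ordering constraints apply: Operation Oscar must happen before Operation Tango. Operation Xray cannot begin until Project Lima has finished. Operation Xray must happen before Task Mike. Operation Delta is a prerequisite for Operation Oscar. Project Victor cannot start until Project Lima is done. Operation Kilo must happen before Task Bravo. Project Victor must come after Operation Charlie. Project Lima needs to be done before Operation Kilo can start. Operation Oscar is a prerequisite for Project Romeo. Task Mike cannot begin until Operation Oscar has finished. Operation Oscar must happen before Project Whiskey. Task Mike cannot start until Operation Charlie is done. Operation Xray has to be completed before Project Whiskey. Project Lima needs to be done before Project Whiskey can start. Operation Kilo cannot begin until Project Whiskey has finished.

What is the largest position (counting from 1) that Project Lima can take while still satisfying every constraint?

Every operation that must follow Project Lima has to come after it. Tracing all chains starting from Project Lima, those operations are: Task Bravo, Operation Kilo, Operation Xray, Project Whiskey, Project Victor, Task Mike — 6 in total.
With 6 mandatory successors out of 12 operations total, the latest slot for Project Lima is 12−6 = 6, and it's reachable by doing all non-successors before Project Lima.

6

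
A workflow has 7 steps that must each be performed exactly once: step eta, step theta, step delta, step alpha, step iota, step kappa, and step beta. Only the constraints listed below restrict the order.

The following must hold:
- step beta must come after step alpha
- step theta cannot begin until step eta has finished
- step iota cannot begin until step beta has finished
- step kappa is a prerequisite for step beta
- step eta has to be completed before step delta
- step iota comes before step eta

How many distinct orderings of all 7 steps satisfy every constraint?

4

2 steps have no prerequisites (step alpha, step kappa), so any of them could come first.
Systematically extending each partial ordering one step at a time and counting, there are 4 complete orderings.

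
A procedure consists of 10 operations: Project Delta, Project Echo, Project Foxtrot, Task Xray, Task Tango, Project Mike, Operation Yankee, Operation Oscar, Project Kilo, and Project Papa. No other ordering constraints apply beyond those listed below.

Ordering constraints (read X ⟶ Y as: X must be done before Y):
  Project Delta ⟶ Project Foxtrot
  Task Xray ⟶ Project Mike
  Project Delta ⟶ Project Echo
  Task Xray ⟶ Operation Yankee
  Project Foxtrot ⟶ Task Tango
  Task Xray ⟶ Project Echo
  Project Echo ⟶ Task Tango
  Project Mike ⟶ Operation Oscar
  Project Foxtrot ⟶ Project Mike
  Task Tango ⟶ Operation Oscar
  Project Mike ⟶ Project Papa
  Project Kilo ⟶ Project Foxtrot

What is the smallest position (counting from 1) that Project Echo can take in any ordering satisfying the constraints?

3

Every operation that must precede Project Echo has to come before it. Tracing all chains that end at Project Echo, those operations are: Project Delta, Task Xray — 2 in total.
With 2 mandatory predecessors, the earliest Project Echo can sit is position 2+1 = 3, and placing just those 2 first achieves it.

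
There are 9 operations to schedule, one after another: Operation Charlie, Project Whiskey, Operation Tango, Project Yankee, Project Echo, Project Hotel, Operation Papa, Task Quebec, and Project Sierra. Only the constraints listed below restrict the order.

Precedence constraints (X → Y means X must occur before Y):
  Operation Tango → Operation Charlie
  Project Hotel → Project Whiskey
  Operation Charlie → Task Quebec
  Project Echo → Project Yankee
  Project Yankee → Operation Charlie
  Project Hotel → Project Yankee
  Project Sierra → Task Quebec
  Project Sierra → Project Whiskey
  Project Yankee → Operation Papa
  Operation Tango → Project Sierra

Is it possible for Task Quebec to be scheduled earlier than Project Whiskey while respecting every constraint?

The constraints leave Task Quebec and Project Whiskey unordered relative to each other; nothing requires Project Whiskey earlier.
So a valid ordering placing Task Quebec earlier than Project Whiskey exists.

Yes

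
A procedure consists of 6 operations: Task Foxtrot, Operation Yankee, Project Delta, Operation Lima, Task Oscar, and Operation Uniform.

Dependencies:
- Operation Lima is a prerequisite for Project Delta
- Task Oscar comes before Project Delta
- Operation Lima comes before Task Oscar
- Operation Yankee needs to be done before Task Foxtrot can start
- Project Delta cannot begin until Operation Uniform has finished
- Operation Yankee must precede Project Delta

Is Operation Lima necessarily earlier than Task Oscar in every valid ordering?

Following the dependencies: Operation Lima → Task Oscar.
That forces Operation Lima before Task Oscar in every valid schedule.

Yes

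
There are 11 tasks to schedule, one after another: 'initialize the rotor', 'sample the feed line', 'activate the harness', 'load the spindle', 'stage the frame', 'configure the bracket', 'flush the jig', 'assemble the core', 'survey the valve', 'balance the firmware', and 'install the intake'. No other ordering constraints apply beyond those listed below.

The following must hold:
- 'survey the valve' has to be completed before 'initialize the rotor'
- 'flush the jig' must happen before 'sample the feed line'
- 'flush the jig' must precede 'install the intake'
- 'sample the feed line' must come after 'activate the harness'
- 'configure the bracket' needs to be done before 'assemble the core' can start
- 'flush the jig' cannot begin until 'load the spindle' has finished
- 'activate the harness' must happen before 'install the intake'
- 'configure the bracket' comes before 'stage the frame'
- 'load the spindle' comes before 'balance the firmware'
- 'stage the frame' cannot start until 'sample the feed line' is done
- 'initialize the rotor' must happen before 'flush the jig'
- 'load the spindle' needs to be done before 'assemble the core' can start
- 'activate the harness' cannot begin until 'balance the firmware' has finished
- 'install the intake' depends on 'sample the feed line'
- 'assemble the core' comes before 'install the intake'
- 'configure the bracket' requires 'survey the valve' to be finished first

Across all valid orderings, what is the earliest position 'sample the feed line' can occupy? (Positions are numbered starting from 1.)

Working backwards through the constraints from 'sample the feed line', its full set of required predecessors is 'initialize the rotor', 'activate the harness', 'load the spindle', 'flush the jig', 'survey the valve', 'balance the firmware' — 6 of them.
With 6 mandatory predecessors, the earliest 'sample the feed line' can sit is position 6+1 = 7, and placing just those 6 first achieves it.

7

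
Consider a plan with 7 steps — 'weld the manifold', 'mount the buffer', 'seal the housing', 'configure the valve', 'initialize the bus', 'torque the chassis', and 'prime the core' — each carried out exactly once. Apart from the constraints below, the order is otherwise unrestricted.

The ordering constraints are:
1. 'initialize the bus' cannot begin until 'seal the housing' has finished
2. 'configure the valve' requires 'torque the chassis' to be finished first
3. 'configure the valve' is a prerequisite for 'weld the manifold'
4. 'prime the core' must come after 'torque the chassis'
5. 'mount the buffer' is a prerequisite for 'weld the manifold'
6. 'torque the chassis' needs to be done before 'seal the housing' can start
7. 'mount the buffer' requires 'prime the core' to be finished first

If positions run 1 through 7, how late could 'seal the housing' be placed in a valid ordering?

Following the constraints forward from 'seal the housing', its only required successor is 'initialize the bus'.
With 1 mandatory successor out of 7 steps total, the latest slot for 'seal the housing' is 7−1 = 6, and it's reachable by doing all non-successors before 'seal the housing'.

6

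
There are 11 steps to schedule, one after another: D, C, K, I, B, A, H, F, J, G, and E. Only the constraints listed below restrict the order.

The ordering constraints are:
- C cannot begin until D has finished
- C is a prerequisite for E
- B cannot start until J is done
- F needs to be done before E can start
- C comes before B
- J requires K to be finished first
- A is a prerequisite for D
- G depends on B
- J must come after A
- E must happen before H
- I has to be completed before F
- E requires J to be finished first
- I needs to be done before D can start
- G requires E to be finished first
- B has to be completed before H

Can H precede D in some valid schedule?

Following D → C → E → H, D must precede H in every valid ordering.
So no valid ordering can have H before D.

No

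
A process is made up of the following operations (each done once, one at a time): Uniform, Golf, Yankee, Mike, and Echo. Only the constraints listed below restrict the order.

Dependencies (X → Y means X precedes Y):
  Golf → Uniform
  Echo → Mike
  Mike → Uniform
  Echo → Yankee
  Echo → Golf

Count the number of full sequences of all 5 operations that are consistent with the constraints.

Echo is the only operation with nothing required before it, so every ordering starts there.
Systematically extending each partial ordering one operation at a time and counting, there are 8 complete orderings.

8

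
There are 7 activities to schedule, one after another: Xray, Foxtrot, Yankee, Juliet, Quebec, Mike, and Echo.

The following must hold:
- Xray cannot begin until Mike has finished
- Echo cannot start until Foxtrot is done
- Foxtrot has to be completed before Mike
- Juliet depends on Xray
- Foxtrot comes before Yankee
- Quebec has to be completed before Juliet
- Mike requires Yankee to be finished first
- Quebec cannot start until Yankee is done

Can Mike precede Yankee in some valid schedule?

The constraints give a chain Yankee → Mike, which forces Yankee before Mike.
So no valid ordering can have Mike before Yankee.

No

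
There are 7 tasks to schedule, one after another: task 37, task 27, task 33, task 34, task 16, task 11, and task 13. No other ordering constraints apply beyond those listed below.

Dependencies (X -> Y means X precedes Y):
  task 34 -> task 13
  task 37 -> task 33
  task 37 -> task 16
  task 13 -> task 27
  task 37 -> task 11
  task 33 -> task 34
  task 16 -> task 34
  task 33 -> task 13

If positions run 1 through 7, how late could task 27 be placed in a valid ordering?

No constraint forces any task after task 27, so it can be placed last, in position 7.

7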